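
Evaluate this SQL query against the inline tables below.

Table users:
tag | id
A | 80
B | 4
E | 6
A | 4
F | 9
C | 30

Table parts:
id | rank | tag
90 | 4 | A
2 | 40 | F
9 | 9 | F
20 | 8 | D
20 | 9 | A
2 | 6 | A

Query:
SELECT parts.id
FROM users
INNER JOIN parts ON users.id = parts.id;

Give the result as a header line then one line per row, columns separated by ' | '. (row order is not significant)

After JOIN parts (1 rows):
users.tag | users.id | parts.id | parts.rank | parts.tag
F | 9 | 9 | 9 | F
After SELECT (1 rows):
parts.id
9

== RESULT ==
parts.id
9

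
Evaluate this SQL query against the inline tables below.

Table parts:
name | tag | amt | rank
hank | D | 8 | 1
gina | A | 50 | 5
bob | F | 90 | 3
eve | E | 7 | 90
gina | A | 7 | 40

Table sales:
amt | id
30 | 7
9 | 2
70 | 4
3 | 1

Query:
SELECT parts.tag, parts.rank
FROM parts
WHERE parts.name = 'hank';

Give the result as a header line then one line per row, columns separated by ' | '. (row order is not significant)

== RESULT ==
parts.tag | parts.rank
D | 1

Derivation:
After WHERE (1 rows):
parts.name | parts.tag | parts.amt | parts.rank
hank | D | 8 | 1
After SELECT (1 rows):
parts.tag | parts.rank
D | 1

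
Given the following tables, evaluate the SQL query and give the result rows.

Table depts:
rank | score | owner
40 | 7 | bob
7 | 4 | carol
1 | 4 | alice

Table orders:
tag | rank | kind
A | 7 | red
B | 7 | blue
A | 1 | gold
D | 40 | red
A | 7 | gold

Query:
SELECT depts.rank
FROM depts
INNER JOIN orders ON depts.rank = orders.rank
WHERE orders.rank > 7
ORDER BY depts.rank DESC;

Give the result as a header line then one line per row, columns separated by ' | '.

After JOIN orders (5 rows):
depts.rank | depts.score | depts.owner | orders.tag | orders.rank | orders.kind
40 | 7 | bob | D | 40 | red
7 | 4 | carol | A | 7 | red
7 | 4 | carol | B | 7 | blue
7 | 4 | carol | A | 7 | gold
1 | 4 | alice | A | 1 | gold
After WHERE (1 rows):
depts.rank | depts.score | depts.owner | orders.tag | orders.rank | orders.kind
40 | 7 | bob | D | 40 | red
After SELECT (1 rows):
depts.rank
40
After ORDER BY (1 rows):
depts.rank
40

== RESULT ==
depts.rank
40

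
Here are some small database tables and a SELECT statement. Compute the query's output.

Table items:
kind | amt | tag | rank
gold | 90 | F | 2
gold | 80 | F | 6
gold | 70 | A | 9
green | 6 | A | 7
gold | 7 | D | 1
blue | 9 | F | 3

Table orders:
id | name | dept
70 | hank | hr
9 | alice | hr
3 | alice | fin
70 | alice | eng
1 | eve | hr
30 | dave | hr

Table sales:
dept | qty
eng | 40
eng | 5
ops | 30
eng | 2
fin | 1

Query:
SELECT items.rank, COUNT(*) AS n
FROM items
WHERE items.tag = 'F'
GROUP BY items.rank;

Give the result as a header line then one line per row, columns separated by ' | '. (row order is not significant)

After WHERE (3 rows):
items.kind | items.amt | items.tag | items.rank
gold | 90 | F | 2
gold | 80 | F | 6
blue | 9 | F | 3
After GROUP BY (3 rows):
items.rank | n
2 | 1
6 | 1
3 | 1

== RESULT ==
items.rank | n
2 | 1
6 | 1
3 | 1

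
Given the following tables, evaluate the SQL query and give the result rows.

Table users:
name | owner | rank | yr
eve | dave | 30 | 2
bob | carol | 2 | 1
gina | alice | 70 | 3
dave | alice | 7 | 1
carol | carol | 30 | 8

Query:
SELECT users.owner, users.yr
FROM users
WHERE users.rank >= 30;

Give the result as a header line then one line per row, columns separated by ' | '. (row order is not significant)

After WHERE (3 rows):
users.name | users.owner | users.rank | users.yr
eve | dave | 30 | 2
gina | alice | 70 | 3
carol | carol | 30 | 8
After SELECT (3 rows):
users.owner | users.yr
dave | 2
alice | 3
carol | 8

== RESULT ==
users.owner | users.yr
dave | 2
alice | 3
carol | 8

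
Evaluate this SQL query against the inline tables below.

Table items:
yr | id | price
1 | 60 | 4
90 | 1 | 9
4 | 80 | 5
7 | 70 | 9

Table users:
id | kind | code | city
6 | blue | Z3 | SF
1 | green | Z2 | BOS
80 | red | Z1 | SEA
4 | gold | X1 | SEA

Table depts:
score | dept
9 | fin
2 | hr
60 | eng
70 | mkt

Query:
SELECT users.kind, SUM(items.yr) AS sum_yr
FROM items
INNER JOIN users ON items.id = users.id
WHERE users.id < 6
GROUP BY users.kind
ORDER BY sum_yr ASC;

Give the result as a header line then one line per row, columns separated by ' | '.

After JOIN users (2 rows):
items.yr | items.id | items.price | users.id | users.kind | users.code | users.city
90 | 1 | 9 | 1 | green | Z2 | BOS
4 | 80 | 5 | 80 | red | Z1 | SEA
After WHERE (1 rows):
items.yr | items.id | items.price | users.id | users.kind | users.code | users.city
90 | 1 | 9 | 1 | green | Z2 | BOS
After GROUP BY (1 rows):
users.kind | sum_yr
green | 90
After ORDER BY (1 rows):
users.kind | sum_yr
green | 90

== RESULT ==
users.kind | sum_yr
green | 90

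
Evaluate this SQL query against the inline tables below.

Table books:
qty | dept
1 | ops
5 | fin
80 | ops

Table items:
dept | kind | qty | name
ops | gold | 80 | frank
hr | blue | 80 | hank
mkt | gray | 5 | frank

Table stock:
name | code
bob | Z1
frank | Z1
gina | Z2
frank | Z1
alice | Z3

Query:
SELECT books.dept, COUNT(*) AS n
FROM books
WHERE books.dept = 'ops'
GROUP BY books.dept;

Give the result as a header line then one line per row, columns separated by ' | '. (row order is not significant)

After WHERE (2 rows):
books.qty | books.dept
1 | ops
80 | ops
After GROUP BY (1 rows):
books.dept | n
ops | 2

== RESULT ==
books.dept | n
ops | 2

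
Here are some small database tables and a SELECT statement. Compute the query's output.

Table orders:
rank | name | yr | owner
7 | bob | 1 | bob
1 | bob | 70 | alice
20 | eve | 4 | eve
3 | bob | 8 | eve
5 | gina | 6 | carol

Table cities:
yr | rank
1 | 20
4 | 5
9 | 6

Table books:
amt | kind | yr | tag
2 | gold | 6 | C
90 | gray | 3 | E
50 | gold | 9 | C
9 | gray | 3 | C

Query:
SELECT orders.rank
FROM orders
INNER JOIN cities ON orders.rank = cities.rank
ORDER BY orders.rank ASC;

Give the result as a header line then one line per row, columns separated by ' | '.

== RESULT ==
orders.rank
5
20

Derivation:
After JOIN cities (2 rows):
orders.rank | orders.name | orders.yr | orders.owner | cities.yr | cities.rank
20 | eve | 4 | eve | 1 | 20
5 | gina | 6 | carol | 4 | 5
After SELECT (2 rows):
orders.rank
20
5
After ORDER BY (2 rows):
orders.rank
5
20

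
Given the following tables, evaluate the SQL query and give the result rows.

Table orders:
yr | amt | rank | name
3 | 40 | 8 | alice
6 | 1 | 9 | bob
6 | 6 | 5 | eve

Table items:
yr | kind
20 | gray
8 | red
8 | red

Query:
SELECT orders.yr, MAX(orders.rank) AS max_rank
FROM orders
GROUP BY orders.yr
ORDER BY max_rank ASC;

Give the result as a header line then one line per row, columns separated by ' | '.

After GROUP BY (2 rows):
orders.yr | max_rank
3 | 8
6 | 9
After ORDER BY (2 rows):
orders.yr | max_rank
3 | 8
6 | 9

== RESULT ==
orders.yr | max_rank
3 | 8
6 | 9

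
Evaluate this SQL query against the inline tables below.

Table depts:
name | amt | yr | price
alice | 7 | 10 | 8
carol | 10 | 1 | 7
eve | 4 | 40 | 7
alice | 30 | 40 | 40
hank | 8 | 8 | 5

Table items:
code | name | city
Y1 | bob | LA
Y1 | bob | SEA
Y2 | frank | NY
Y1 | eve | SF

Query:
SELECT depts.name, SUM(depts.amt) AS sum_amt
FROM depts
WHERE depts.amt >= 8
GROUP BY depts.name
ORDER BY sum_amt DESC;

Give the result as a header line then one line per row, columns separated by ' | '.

== RESULT ==
depts.name | sum_amt
alice | 30
carol | 10
hank | 8

Derivation:
After WHERE (3 rows):
depts.name | depts.amt | depts.yr | depts.price
carol | 10 | 1 | 7
alice | 30 | 40 | 40
hank | 8 | 8 | 5
After GROUP BY (3 rows):
depts.name | sum_amt
carol | 10
alice | 30
hank | 8
After ORDER BY (3 rows):
depts.name | sum_amt
alice | 30
carol | 10
hank | 8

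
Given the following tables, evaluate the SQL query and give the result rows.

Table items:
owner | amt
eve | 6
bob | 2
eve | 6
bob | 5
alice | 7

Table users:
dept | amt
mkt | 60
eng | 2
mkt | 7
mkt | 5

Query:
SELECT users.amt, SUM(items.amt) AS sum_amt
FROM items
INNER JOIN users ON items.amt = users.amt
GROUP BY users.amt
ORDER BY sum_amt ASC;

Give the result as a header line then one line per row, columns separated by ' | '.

After JOIN users (3 rows):
items.owner | items.amt | users.dept | users.amt
bob | 2 | eng | 2
bob | 5 | mkt | 5
alice | 7 | mkt | 7
After GROUP BY (3 rows):
users.amt | sum_amt
2 | 2
5 | 5
7 | 7
After ORDER BY (3 rows):
users.amt | sum_amt
2 | 2
5 | 5
7 | 7

== RESULT ==
users.amt | sum_amt
2 | 2
5 | 5
7 | 7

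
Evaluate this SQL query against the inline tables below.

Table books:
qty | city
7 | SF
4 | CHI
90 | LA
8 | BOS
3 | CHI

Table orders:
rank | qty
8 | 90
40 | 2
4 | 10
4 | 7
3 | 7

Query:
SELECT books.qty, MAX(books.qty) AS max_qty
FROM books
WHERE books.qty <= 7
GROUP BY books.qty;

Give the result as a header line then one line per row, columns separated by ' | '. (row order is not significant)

After WHERE (3 rows):
books.qty | books.city
7 | SF
4 | CHI
3 | CHI
After GROUP BY (3 rows):
books.qty | max_qty
7 | 7
4 | 4
3 | 3

== RESULT ==
books.qty | max_qty
7 | 7
4 | 4
3 | 3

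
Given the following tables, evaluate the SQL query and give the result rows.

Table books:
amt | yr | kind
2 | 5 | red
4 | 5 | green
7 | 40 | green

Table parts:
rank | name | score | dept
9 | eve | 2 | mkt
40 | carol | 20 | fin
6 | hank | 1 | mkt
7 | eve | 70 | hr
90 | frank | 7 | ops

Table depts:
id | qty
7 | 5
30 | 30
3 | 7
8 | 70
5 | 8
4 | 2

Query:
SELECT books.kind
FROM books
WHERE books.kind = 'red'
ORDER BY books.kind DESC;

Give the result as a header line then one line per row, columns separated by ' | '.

== RESULT ==
books.kind
red

Derivation:
After WHERE (1 rows):
books.amt | books.yr | books.kind
2 | 5 | red
After SELECT (1 rows):
books.kind
red
After ORDER BY (1 rows):
books.kind
red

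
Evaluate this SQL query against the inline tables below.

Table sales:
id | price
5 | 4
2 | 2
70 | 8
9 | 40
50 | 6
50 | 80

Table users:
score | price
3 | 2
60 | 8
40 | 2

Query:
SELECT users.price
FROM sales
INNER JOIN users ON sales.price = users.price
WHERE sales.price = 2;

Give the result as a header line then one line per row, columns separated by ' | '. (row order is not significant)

== RESULT ==
users.price
2
2

Derivation:
After JOIN users (3 rows):
sales.id | sales.price | users.score | users.price
2 | 2 | 3 | 2
2 | 2 | 40 | 2
70 | 8 | 60 | 8
After WHERE (2 rows):
sales.id | sales.price | users.score | users.price
2 | 2 | 3 | 2
2 | 2 | 40 | 2
After SELECT (2 rows):
users.price
2
2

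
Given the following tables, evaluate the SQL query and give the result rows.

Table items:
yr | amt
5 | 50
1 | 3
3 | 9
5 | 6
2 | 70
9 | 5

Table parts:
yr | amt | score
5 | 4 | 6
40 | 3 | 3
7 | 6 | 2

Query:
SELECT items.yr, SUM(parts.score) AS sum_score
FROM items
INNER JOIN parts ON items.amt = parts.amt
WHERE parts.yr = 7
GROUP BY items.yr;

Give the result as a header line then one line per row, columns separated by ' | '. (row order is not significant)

After JOIN parts (2 rows):
items.yr | items.amt | parts.yr | parts.amt | parts.score
1 | 3 | 40 | 3 | 3
5 | 6 | 7 | 6 | 2
After WHERE (1 rows):
items.yr | items.amt | parts.yr | parts.amt | parts.score
5 | 6 | 7 | 6 | 2
After GROUP BY (1 rows):
items.yr | sum_score
5 | 2

== RESULT ==
items.yr | sum_score
5 | 2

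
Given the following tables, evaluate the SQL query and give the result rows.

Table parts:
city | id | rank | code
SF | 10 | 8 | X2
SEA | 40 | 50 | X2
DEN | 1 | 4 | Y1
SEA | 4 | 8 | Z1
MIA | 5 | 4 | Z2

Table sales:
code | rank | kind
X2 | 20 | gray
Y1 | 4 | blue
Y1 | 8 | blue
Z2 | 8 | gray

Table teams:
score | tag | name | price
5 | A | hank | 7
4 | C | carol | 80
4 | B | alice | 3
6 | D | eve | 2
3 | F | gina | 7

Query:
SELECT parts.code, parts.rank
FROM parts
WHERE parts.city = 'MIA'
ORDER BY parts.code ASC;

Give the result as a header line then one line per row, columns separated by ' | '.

After WHERE (1 rows):
parts.city | parts.id | parts.rank | parts.code
MIA | 5 | 4 | Z2
After SELECT (1 rows):
parts.code | parts.rank
Z2 | 4
After ORDER BY (1 rows):
parts.code | parts.rank
Z2 | 4

== RESULT ==
parts.code | parts.rank
Z2 | 4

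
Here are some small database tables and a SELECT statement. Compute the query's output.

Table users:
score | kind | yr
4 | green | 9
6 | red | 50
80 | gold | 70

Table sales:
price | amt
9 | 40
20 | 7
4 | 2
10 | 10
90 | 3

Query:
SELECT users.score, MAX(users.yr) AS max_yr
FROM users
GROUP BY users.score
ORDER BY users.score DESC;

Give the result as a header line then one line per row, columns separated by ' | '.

After GROUP BY (3 rows):
users.score | max_yr
4 | 9
6 | 50
80 | 70
After ORDER BY (3 rows):
users.score | max_yr
80 | 70
6 | 50
4 | 9

== RESULT ==
users.score | max_yr
80 | 70
6 | 50
4 | 9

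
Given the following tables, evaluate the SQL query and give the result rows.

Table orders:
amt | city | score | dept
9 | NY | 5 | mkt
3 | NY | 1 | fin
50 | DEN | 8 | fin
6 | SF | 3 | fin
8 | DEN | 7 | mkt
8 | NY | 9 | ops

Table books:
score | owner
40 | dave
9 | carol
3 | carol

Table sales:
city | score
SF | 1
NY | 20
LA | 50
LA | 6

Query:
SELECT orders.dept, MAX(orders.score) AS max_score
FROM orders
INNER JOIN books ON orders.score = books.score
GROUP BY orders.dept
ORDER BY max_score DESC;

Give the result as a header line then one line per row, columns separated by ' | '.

== RESULT ==
orders.dept | max_score
ops | 9
fin | 3

Derivation:
After JOIN books (2 rows):
orders.amt | orders.city | orders.score | orders.dept | books.score | books.owner
6 | SF | 3 | fin | 3 | carol
8 | NY | 9 | ops | 9 | carol
After GROUP BY (2 rows):
orders.dept | max_score
fin | 3
ops | 9
After ORDER BY (2 rows):
orders.dept | max_score
ops | 9
fin | 3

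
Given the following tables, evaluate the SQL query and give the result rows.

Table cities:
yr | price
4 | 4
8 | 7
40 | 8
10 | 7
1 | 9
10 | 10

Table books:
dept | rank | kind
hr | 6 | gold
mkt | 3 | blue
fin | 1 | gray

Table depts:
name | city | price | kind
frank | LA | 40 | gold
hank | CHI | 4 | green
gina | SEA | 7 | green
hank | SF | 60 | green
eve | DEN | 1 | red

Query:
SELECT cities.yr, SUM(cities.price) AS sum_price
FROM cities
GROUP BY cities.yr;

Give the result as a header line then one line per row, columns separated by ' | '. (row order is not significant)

After GROUP BY (5 rows):
cities.yr | sum_price
4 | 4
8 | 7
40 | 8
10 | 17
1 | 9

== RESULT ==
cities.yr | sum_price
4 | 4
8 | 7
40 | 8
10 | 17
1 | 9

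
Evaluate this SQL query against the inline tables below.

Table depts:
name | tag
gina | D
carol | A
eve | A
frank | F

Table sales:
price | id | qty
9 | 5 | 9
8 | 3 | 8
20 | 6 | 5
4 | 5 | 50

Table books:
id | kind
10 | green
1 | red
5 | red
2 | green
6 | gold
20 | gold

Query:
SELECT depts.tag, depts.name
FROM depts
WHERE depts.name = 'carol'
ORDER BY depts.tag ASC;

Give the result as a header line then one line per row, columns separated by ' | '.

== RESULT ==
depts.tag | depts.name
A | carol

Derivation:
After WHERE (1 rows):
depts.name | depts.tag
carol | A
After SELECT (1 rows):
depts.tag | depts.name
A | carol
After ORDER BY (1 rows):
depts.tag | depts.name
A | carol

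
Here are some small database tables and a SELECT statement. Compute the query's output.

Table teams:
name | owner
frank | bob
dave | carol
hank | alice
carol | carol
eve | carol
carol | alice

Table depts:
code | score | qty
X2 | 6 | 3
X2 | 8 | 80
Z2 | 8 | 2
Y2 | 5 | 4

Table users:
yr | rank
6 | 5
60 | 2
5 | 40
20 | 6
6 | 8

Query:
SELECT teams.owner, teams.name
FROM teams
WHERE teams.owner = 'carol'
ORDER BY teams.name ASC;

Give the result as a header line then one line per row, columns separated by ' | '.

== RESULT ==
teams.owner | teams.name
carol | carol
carol | dave
carol | eve

Derivation:
After WHERE (3 rows):
teams.name | teams.owner
dave | carol
carol | carol
eve | carol
After SELECT (3 rows):
teams.owner | teams.name
carol | dave
carol | carol
carol | eve
After ORDER BY (3 rows):
teams.owner | teams.name
carol | carol
carol | dave
carol | eve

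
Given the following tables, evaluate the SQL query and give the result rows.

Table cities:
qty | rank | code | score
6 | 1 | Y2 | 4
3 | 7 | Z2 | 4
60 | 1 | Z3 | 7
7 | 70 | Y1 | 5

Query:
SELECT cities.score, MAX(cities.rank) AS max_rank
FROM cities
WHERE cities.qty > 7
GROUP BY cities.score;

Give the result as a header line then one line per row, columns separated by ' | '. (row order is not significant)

After WHERE (1 rows):
cities.qty | cities.rank | cities.code | cities.score
60 | 1 | Z3 | 7
After GROUP BY (1 rows):
cities.score | max_rank
7 | 1

== RESULT ==
cities.score | max_rank
7 | 1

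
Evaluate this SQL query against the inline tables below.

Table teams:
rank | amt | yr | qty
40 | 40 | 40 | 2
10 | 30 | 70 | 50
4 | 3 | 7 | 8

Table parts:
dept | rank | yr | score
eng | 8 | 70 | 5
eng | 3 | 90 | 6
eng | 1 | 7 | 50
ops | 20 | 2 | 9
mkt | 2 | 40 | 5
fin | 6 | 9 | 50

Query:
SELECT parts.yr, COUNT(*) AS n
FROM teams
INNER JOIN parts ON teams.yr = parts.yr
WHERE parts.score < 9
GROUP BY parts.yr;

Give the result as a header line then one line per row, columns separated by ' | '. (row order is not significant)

After JOIN parts (3 rows):
teams.rank | teams.amt | teams.yr | teams.qty | parts.dept | parts.rank | parts.yr | parts.score
40 | 40 | 40 | 2 | mkt | 2 | 40 | 5
10 | 30 | 70 | 50 | eng | 8 | 70 | 5
4 | 3 | 7 | 8 | eng | 1 | 7 | 50
After WHERE (2 rows):
teams.rank | teams.amt | teams.yr | teams.qty | parts.dept | parts.rank | parts.yr | parts.score
40 | 40 | 40 | 2 | mkt | 2 | 40 | 5
10 | 30 | 70 | 50 | eng | 8 | 70 | 5
After GROUP BY (2 rows):
parts.yr | n
40 | 1
70 | 1

== RESULT ==
parts.yr | n
40 | 1
70 | 1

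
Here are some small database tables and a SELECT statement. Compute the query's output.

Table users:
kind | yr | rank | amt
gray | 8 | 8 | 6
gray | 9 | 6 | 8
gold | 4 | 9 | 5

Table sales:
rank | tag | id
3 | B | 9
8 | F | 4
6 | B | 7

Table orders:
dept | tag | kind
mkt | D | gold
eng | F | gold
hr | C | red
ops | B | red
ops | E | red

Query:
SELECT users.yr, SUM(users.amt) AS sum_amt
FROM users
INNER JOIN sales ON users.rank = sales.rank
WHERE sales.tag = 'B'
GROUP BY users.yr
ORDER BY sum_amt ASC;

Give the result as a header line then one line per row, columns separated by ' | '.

== RESULT ==
users.yr | sum_amt
9 | 8

Derivation:
After JOIN sales (2 rows):
users.kind | users.yr | users.rank | users.amt | sales.rank | sales.tag | sales.id
gray | 8 | 8 | 6 | 8 | F | 4
gray | 9 | 6 | 8 | 6 | B | 7
After WHERE (1 rows):
users.kind | users.yr | users.rank | users.amt | sales.rank | sales.tag | sales.id
gray | 9 | 6 | 8 | 6 | B | 7
After GROUP BY (1 rows):
users.yr | sum_amt
9 | 8
After ORDER BY (1 rows):
users.yr | sum_amt
9 | 8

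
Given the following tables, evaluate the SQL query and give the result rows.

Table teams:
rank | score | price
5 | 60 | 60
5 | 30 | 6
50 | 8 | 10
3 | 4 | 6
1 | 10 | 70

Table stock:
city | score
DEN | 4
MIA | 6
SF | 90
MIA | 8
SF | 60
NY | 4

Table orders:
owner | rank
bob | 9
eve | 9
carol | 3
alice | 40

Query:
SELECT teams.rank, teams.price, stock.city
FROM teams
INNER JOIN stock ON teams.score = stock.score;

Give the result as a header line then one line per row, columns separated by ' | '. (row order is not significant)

== RESULT ==
teams.rank | teams.price | stock.city
5 | 60 | SF
50 | 10 | MIA
3 | 6 | DEN
3 | 6 | NY

Derivation:
After JOIN stock (4 rows):
teams.rank | teams.score | teams.price | stock.city | stock.score
5 | 60 | 60 | SF | 60
50 | 8 | 10 | MIA | 8
3 | 4 | 6 | DEN | 4
3 | 4 | 6 | NY | 4
After SELECT (4 rows):
teams.rank | teams.price | stock.city
5 | 60 | SF
50 | 10 | MIA
3 | 6 | DEN
3 | 6 | NY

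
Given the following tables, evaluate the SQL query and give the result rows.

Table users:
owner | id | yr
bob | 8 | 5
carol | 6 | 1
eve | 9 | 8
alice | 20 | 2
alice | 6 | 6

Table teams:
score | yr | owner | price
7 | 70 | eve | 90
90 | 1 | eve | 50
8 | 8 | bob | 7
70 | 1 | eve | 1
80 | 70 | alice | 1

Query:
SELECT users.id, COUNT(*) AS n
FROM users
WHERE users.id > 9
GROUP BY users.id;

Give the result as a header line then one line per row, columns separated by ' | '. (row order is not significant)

After WHERE (1 rows):
users.owner | users.id | users.yr
alice | 20 | 2
After GROUP BY (1 rows):
users.id | n
20 | 1

== RESULT ==
users.id | n
20 | 1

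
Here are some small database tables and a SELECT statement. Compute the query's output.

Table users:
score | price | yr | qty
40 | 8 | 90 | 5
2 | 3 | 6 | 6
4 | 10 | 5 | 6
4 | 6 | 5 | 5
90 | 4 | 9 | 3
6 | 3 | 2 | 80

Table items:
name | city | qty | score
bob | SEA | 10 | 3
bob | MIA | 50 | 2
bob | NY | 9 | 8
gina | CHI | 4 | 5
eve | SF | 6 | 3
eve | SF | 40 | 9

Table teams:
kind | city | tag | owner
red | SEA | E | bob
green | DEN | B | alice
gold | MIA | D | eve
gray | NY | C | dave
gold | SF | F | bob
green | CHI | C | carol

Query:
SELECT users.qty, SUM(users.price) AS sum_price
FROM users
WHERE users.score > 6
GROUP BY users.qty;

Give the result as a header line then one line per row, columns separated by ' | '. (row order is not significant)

After WHERE (2 rows):
users.score | users.price | users.yr | users.qty
40 | 8 | 90 | 5
90 | 4 | 9 | 3
After GROUP BY (2 rows):
users.qty | sum_price
5 | 8
3 | 4

== RESULT ==
users.qty | sum_price
5 | 8
3 | 4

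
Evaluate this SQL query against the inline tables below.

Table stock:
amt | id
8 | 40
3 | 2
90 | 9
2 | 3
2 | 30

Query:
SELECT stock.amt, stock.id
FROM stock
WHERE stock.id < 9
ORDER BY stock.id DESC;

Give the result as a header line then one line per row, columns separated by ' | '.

== RESULT ==
stock.amt | stock.id
2 | 3
3 | 2

Derivation:
After WHERE (2 rows):
stock.amt | stock.id
3 | 2
2 | 3
After SELECT (2 rows):
stock.amt | stock.id
3 | 2
2 | 3
After ORDER BY (2 rows):
stock.amt | stock.id
2 | 3
3 | 2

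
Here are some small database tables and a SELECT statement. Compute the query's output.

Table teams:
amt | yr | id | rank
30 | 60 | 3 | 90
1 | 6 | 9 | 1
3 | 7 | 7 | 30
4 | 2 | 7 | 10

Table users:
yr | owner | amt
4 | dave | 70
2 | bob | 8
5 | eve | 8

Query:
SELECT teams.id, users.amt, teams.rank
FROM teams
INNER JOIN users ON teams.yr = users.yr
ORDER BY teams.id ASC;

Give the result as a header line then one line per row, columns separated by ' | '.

== RESULT ==
teams.id | users.amt | teams.rank
7 | 8 | 10

Derivation:
After JOIN users (1 rows):
teams.amt | teams.yr | teams.id | teams.rank | users.yr | users.owner | users.amt
4 | 2 | 7 | 10 | 2 | bob | 8
After SELECT (1 rows):
teams.id | users.amt | teams.rank
7 | 8 | 10
After ORDER BY (1 rows):
teams.id | users.amt | teams.rank
7 | 8 | 10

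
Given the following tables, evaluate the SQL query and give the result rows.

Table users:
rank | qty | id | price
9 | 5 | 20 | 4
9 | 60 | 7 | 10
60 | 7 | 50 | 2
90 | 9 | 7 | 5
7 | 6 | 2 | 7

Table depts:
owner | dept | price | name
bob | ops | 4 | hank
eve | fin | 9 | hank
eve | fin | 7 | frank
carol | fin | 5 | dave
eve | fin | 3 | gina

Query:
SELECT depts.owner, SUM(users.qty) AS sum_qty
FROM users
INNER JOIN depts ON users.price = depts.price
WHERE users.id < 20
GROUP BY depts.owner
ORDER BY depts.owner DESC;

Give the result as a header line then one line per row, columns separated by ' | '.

After JOIN depts (3 rows):
users.rank | users.qty | users.id | users.price | depts.owner | depts.dept | depts.price | depts.name
9 | 5 | 20 | 4 | bob | ops | 4 | hank
90 | 9 | 7 | 5 | carol | fin | 5 | dave
7 | 6 | 2 | 7 | eve | fin | 7 | frank
After WHERE (2 rows):
users.rank | users.qty | users.id | users.price | depts.owner | depts.dept | depts.price | depts.name
90 | 9 | 7 | 5 | carol | fin | 5 | dave
7 | 6 | 2 | 7 | eve | fin | 7 | frank
After GROUP BY (2 rows):
depts.owner | sum_qty
carol | 9
eve | 6
After ORDER BY (2 rows):
depts.owner | sum_qty
eve | 6
carol | 9

== RESULT ==
depts.owner | sum_qty
eve | 6
carol | 9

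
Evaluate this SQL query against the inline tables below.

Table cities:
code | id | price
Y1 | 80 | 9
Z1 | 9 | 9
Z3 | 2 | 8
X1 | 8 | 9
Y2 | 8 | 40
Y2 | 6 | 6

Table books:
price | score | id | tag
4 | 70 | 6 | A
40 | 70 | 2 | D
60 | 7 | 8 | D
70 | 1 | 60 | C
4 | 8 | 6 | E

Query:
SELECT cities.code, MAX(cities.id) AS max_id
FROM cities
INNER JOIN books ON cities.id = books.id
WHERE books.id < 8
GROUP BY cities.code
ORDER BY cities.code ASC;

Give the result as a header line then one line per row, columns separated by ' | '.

== RESULT ==
cities.code | max_id
Y2 | 6
Z3 | 2

Derivation:
After JOIN books (5 rows):
cities.code | cities.id | cities.price | books.price | books.score | books.id | books.tag
Z3 | 2 | 8 | 40 | 70 | 2 | D
X1 | 8 | 9 | 60 | 7 | 8 | D
Y2 | 8 | 40 | 60 | 7 | 8 | D
Y2 | 6 | 6 | 4 | 70 | 6 | A
Y2 | 6 | 6 | 4 | 8 | 6 | E
After WHERE (3 rows):
cities.code | cities.id | cities.price | books.price | books.score | books.id | books.tag
Z3 | 2 | 8 | 40 | 70 | 2 | D
Y2 | 6 | 6 | 4 | 70 | 6 | A
Y2 | 6 | 6 | 4 | 8 | 6 | E
After GROUP BY (2 rows):
cities.code | max_id
Z3 | 2
Y2 | 6
After ORDER BY (2 rows):
cities.code | max_id
Y2 | 6
Z3 | 2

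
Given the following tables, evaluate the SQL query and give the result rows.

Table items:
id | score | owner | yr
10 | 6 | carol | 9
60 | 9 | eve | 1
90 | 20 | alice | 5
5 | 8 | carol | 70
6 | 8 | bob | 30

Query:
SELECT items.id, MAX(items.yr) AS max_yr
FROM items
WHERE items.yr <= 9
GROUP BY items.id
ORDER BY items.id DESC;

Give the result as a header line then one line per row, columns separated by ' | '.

== RESULT ==
items.id | max_yr
90 | 5
60 | 1
10 | 9

Derivation:
After WHERE (3 rows):
items.id | items.score | items.owner | items.yr
10 | 6 | carol | 9
60 | 9 | eve | 1
90 | 20 | alice | 5
After GROUP BY (3 rows):
items.id | max_yr
10 | 9
60 | 1
90 | 5
After ORDER BY (3 rows):
items.id | max_yr
90 | 5
60 | 1
10 | 9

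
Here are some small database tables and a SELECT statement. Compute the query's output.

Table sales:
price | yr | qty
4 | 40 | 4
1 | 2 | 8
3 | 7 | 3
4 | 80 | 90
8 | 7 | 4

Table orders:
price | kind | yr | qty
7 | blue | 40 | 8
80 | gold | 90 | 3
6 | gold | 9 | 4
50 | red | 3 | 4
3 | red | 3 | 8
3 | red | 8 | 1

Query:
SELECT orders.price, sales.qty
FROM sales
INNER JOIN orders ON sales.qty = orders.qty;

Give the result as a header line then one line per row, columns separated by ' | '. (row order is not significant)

After JOIN orders (7 rows):
sales.price | sales.yr | sales.qty | orders.price | orders.kind | orders.yr | orders.qty
4 | 40 | 4 | 6 | gold | 9 | 4
4 | 40 | 4 | 50 | red | 3 | 4
1 | 2 | 8 | 7 | blue | 40 | 8
1 | 2 | 8 | 3 | red | 3 | 8
3 | 7 | 3 | 80 | gold | 90 | 3
8 | 7 | 4 | 6 | gold | 9 | 4
8 | 7 | 4 | 50 | red | 3 | 4
After SELECT (7 rows):
orders.price | sales.qty
6 | 4
50 | 4
7 | 8
3 | 8
80 | 3
6 | 4
50 | 4

== RESULT ==
orders.price | sales.qty
6 | 4
50 | 4
7 | 8
3 | 8
80 | 3
6 | 4
50 | 4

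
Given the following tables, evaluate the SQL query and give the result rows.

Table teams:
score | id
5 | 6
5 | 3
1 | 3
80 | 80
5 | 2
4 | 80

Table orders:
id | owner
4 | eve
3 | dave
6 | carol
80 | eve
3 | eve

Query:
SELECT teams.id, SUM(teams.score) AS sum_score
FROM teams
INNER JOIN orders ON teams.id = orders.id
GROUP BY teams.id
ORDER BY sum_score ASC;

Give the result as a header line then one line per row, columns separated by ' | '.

After JOIN orders (7 rows):
teams.score | teams.id | orders.id | orders.owner
5 | 6 | 6 | carol
5 | 3 | 3 | dave
5 | 3 | 3 | eve
1 | 3 | 3 | dave
1 | 3 | 3 | eve
80 | 80 | 80 | eve
4 | 80 | 80 | eve
After GROUP BY (3 rows):
teams.id | sum_score
6 | 5
3 | 12
80 | 84
After ORDER BY (3 rows):
teams.id | sum_score
6 | 5
3 | 12
80 | 84

== RESULT ==
teams.id | sum_score
6 | 5
3 | 12
80 | 84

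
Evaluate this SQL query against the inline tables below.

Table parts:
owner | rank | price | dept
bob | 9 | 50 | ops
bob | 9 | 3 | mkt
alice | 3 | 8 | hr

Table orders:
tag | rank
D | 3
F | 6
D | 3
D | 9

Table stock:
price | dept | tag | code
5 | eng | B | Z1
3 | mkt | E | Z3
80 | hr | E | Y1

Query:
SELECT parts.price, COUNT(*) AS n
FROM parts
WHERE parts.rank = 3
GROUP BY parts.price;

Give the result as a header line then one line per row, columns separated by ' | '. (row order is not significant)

After WHERE (1 rows):
parts.owner | parts.rank | parts.price | parts.dept
alice | 3 | 8 | hr
After GROUP BY (1 rows):
parts.price | n
8 | 1

== RESULT ==
parts.price | n
8 | 1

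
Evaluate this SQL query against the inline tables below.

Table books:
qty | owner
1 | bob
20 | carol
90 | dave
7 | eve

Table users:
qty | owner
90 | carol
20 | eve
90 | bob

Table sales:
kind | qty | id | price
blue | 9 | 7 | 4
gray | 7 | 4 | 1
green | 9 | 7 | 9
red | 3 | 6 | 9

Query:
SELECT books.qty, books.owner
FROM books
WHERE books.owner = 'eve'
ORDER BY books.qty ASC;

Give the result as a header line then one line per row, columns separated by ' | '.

After WHERE (1 rows):
books.qty | books.owner
7 | eve
After SELECT (1 rows):
books.qty | books.owner
7 | eve
After ORDER BY (1 rows):
books.qty | books.owner
7 | eve

== RESULT ==
books.qty | books.owner
7 | eve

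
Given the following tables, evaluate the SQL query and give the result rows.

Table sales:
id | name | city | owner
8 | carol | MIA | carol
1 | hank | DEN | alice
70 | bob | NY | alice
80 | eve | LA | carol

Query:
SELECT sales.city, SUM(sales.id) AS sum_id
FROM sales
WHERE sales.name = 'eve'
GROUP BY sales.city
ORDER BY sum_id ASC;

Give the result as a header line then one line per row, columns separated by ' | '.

== RESULT ==
sales.city | sum_id
LA | 80

Derivation:
After WHERE (1 rows):
sales.id | sales.name | sales.city | sales.owner
80 | eve | LA | carol
After GROUP BY (1 rows):
sales.city | sum_id
LA | 80
After ORDER BY (1 rows):
sales.city | sum_id
LA | 80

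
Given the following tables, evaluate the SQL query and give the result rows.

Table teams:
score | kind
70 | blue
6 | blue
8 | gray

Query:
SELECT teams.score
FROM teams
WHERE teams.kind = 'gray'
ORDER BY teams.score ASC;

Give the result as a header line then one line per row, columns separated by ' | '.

== RESULT ==
teams.score
8

Derivation:
After WHERE (1 rows):
teams.score | teams.kind
8 | gray
After SELECT (1 rows):
teams.score
8
After ORDER BY (1 rows):
teams.score
8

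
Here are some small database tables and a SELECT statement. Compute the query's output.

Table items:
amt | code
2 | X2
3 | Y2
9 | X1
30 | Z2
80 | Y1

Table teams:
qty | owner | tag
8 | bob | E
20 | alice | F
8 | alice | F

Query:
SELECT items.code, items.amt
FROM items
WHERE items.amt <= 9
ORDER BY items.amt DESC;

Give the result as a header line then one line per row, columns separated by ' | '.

== RESULT ==
items.code | items.amt
X1 | 9
Y2 | 3
X2 | 2

Derivation:
After WHERE (3 rows):
items.amt | items.code
2 | X2
3 | Y2
9 | X1
After SELECT (3 rows):
items.code | items.amt
X2 | 2
Y2 | 3
X1 | 9
After ORDER BY (3 rows):
items.code | items.amt
X1 | 9
Y2 | 3
X2 | 2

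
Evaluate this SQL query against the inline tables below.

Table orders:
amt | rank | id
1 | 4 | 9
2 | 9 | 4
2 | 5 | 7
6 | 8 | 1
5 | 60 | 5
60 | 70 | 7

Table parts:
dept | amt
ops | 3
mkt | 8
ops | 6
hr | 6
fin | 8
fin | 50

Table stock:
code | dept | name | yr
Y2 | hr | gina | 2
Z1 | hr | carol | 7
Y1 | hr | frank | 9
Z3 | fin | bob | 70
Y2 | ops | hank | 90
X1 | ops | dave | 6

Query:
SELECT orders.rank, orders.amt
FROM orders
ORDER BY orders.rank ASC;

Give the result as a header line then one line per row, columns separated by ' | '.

After SELECT (6 rows):
orders.rank | orders.amt
4 | 1
9 | 2
5 | 2
8 | 6
60 | 5
70 | 60
After ORDER BY (6 rows):
orders.rank | orders.amt
4 | 1
5 | 2
8 | 6
9 | 2
60 | 5
70 | 60

== RESULT ==
orders.rank | orders.amt
4 | 1
5 | 2
8 | 6
9 | 2
60 | 5
70 | 60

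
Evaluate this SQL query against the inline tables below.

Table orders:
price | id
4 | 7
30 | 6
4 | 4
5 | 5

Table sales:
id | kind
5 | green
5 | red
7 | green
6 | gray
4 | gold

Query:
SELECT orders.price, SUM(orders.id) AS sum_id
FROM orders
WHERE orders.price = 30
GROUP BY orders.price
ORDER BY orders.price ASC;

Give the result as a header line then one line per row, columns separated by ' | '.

After WHERE (1 rows):
orders.price | orders.id
30 | 6
After GROUP BY (1 rows):
orders.price | sum_id
30 | 6
After ORDER BY (1 rows):
orders.price | sum_id
30 | 6

== RESULT ==
orders.price | sum_id
30 | 6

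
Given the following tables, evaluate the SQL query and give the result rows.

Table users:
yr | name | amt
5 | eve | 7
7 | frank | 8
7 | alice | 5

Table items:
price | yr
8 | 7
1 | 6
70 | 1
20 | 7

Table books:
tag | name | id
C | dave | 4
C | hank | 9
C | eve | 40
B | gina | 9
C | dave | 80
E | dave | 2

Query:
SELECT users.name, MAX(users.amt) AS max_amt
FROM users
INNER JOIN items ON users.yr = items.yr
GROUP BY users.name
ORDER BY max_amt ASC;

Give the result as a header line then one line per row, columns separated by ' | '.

After JOIN items (4 rows):
users.yr | users.name | users.amt | items.price | items.yr
7 | frank | 8 | 8 | 7
7 | frank | 8 | 20 | 7
7 | alice | 5 | 8 | 7
7 | alice | 5 | 20 | 7
After GROUP BY (2 rows):
users.name | max_amt
frank | 8
alice | 5
After ORDER BY (2 rows):
users.name | max_amt
alice | 5
frank | 8

== RESULT ==
users.name | max_amt
alice | 5
frank | 8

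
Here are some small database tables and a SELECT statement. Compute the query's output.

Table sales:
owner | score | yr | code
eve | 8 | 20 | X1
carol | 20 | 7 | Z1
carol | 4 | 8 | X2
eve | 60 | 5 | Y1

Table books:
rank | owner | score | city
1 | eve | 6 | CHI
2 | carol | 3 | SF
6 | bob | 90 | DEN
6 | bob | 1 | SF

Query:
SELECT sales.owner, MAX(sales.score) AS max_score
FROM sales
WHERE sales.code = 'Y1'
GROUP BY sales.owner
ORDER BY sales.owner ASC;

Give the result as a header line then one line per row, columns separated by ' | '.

After WHERE (1 rows):
sales.owner | sales.score | sales.yr | sales.code
eve | 60 | 5 | Y1
After GROUP BY (1 rows):
sales.owner | max_score
eve | 60
After ORDER BY (1 rows):
sales.owner | max_score
eve | 60

== RESULT ==
sales.owner | max_score
eve | 60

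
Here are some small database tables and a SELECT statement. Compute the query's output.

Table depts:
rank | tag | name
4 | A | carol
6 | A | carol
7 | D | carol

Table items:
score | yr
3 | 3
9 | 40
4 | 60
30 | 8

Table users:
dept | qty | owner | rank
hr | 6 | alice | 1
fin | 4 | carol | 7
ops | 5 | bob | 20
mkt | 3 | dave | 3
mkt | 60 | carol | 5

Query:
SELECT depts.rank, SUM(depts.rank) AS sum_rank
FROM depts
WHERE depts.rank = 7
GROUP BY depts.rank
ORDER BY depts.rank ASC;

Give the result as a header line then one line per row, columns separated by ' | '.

== RESULT ==
depts.rank | sum_rank
7 | 7

Derivation:
After WHERE (1 rows):
depts.rank | depts.tag | depts.name
7 | D | carol
After GROUP BY (1 rows):
depts.rank | sum_rank
7 | 7
After ORDER BY (1 rows):
depts.rank | sum_rank
7 | 7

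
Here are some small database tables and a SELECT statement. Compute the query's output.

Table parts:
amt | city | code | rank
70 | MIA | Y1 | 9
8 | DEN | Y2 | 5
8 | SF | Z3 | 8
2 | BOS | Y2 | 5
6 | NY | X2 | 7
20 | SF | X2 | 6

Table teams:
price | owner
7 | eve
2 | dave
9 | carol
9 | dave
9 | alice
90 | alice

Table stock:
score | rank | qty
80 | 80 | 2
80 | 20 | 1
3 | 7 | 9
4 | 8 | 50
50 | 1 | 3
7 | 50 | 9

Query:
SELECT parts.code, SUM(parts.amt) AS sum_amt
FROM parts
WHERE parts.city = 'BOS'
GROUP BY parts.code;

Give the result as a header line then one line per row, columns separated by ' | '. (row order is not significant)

After WHERE (1 rows):
parts.amt | parts.city | parts.code | parts.rank
2 | BOS | Y2 | 5
After GROUP BY (1 rows):
parts.code | sum_amt
Y2 | 2

== RESULT ==
parts.code | sum_amt
Y2 | 2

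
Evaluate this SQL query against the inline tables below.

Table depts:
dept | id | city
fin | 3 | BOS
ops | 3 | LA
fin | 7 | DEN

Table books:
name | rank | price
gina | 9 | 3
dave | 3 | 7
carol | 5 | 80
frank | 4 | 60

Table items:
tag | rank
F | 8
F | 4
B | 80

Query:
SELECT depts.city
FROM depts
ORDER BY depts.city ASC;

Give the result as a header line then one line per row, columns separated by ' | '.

== RESULT ==
depts.city
BOS
DEN
LA

Derivation:
After SELECT (3 rows):
depts.city
BOS
LA
DEN
After ORDER BY (3 rows):
depts.city
BOS
DEN
LA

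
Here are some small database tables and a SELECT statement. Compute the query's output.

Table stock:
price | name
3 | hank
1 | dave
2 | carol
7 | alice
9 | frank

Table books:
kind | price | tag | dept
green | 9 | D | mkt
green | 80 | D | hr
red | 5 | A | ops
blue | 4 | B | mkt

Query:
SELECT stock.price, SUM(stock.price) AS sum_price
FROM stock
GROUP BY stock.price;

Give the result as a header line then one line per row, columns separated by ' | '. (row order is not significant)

After GROUP BY (5 rows):
stock.price | sum_price
3 | 3
1 | 1
2 | 2
7 | 7
9 | 9

== RESULT ==
stock.price | sum_price
3 | 3
1 | 1
2 | 2
7 | 7
9 | 9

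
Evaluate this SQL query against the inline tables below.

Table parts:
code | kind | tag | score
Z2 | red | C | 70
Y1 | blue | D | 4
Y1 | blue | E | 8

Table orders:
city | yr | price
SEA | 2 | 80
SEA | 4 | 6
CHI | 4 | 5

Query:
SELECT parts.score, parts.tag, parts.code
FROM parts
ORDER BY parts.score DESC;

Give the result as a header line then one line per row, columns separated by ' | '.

After SELECT (3 rows):
parts.score | parts.tag | parts.code
70 | C | Z2
4 | D | Y1
8 | E | Y1
After ORDER BY (3 rows):
parts.score | parts.tag | parts.code
70 | C | Z2
8 | E | Y1
4 | D | Y1

== RESULT ==
parts.score | parts.tag | parts.code
70 | C | Z2
8 | E | Y1
4 | D | Y1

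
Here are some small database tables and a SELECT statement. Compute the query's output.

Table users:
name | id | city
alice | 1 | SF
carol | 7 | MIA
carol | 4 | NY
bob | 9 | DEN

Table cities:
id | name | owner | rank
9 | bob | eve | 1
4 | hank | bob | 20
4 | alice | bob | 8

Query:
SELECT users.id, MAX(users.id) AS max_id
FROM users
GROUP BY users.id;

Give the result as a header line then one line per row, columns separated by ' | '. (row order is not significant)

After GROUP BY (4 rows):
users.id | max_id
1 | 1
7 | 7
4 | 4
9 | 9

== RESULT ==
users.id | max_id
1 | 1
7 | 7
4 | 4
9 | 9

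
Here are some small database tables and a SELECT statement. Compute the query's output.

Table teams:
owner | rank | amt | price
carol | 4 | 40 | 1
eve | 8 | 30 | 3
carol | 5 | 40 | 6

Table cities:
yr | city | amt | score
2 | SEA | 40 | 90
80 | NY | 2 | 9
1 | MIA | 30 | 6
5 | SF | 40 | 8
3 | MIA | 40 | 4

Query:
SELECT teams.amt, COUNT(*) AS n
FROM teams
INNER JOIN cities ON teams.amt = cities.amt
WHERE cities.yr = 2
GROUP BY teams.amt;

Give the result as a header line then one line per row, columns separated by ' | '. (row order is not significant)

After JOIN cities (7 rows):
teams.owner | teams.rank | teams.amt | teams.price | cities.yr | cities.city | cities.amt | cities.score
carol | 4 | 40 | 1 | 2 | SEA | 40 | 90
carol | 4 | 40 | 1 | 5 | SF | 40 | 8
carol | 4 | 40 | 1 | 3 | MIA | 40 | 4
eve | 8 | 30 | 3 | 1 | MIA | 30 | 6
carol | 5 | 40 | 6 | 2 | SEA | 40 | 90
carol | 5 | 40 | 6 | 5 | SF | 40 | 8
carol | 5 | 40 | 6 | 3 | MIA | 40 | 4
After WHERE (2 rows):
teams.owner | teams.rank | teams.amt | teams.price | cities.yr | cities.city | cities.amt | cities.score
carol | 4 | 40 | 1 | 2 | SEA | 40 | 90
carol | 5 | 40 | 6 | 2 | SEA | 40 | 90
After GROUP BY (1 rows):
teams.amt | n
40 | 2

== RESULT ==
teams.amt | n
40 | 2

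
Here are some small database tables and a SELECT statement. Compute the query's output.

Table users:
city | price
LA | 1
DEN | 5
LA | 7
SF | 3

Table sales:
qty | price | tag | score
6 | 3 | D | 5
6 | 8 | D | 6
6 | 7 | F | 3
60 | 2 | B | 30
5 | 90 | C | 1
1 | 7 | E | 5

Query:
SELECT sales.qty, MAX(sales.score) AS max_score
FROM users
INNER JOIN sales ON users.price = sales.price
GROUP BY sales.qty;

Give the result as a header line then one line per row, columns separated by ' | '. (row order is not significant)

== RESULT ==
sales.qty | max_score
6 | 5
1 | 5

Derivation:
After JOIN sales (3 rows):
users.city | users.price | sales.qty | sales.price | sales.tag | sales.score
LA | 7 | 6 | 7 | F | 3
LA | 7 | 1 | 7 | E | 5
SF | 3 | 6 | 3 | D | 5
After GROUP BY (2 rows):
sales.qty | max_score
6 | 5
1 | 5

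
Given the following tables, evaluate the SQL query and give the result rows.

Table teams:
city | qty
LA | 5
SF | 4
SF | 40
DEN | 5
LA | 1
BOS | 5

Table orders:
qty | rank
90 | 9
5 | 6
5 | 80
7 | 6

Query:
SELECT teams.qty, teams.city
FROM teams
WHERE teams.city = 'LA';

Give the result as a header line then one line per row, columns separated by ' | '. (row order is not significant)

== RESULT ==
teams.qty | teams.city
5 | LA
1 | LA

Derivation:
After WHERE (2 rows):
teams.city | teams.qty
LA | 5
LA | 1
After SELECT (2 rows):
teams.qty | teams.city
5 | LA
1 | LA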